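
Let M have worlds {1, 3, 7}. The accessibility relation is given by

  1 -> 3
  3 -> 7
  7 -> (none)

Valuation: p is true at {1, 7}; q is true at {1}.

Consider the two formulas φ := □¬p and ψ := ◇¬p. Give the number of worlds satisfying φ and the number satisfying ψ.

For □¬p:
1: successors {3}; ¬p there: 3:T. ✓
3: successors {7}; ¬p there: 7:F. ✗
7: no successors, so □¬p holds vacuously. ✓
— 2 worlds.
For ◇¬p:
1: successors {3}; ¬p there: 3:T. ✓
3: successors {7}; ¬p there: 7:F. ✗
7: no successors, so ◇¬p fails. ✗
— 1 world.

2 and 1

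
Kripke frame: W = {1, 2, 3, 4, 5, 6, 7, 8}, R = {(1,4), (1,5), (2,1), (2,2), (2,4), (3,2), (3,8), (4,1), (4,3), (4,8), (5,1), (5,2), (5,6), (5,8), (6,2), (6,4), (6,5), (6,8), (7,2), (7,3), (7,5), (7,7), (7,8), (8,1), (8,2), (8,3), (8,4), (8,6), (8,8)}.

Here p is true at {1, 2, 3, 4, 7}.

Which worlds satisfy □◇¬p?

1: successors {4, 5}; ◇¬p there: 4:T, 5:T. ✓
2: successors {1, 2, 4}; ◇¬p there: 1:T, 2:F, 4:T. ✗
3: successors {2, 8}; ◇¬p there: 2:F, 8:T. ✗
4: successors {1, 3, 8}; ◇¬p there: 1:T, 3:T, 8:T. ✓
5: successors {1, 2, 6, 8}; ◇¬p there: 1:T, 2:F, 6:T, 8:T. ✗
6: successors {2, 4, 5, 8}; ◇¬p there: 2:F, 4:T, 5:T, 8:T. ✗
7: successors {2, 3, 5, 7, 8}; ◇¬p there: 2:F, 3:T, 5:T, 7:T, 8:T. ✗
8: successors {1, 2, 3, 4, 6, 8}; ◇¬p there: 1:T, 2:F, 3:T, 4:T, 6:T, 8:T. ✗

{1, 4}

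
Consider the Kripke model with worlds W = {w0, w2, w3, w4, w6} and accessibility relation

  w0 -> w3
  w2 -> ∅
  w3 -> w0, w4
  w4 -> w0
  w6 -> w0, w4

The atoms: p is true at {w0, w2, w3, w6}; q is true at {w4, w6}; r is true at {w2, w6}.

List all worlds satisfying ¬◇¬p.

w0: ◇¬p is F. ✓
w2: ◇¬p is F. ✓
w3: ◇¬p is T. ✗
w4: ◇¬p is F. ✓
w6: ◇¬p is T. ✗

{w0, w2, w4}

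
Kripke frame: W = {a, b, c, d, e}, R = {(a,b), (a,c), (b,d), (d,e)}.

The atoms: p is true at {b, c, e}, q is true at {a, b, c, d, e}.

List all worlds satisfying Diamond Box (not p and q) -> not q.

{b, c, e}

a: Diamond Box (not p and q) is T, not q is F. ✗
b: Diamond Box (not p and q) is F, not q is F. ✓
c: Diamond Box (not p and q) is F, not q is F. ✓
d: Diamond Box (not p and q) is T, not q is F. ✗
e: Diamond Box (not p and q) is F, not q is F. ✓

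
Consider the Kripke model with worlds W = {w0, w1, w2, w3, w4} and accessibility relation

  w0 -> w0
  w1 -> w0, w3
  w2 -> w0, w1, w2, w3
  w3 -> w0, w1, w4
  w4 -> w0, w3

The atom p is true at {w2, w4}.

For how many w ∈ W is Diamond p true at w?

2

w0: successors {w0}; p there: w0:F. ✗
w1: successors {w0, w3}; p there: w0:F, w3:F. ✗
w2: successors {w0, w1, w2, w3}; p there: w0:F, w1:F, w2:T, w3:F. ✓
w3: successors {w0, w1, w4}; p there: w0:F, w1:F, w4:T. ✓
w4: successors {w0, w3}; p there: w0:F, w3:F. ✗
Satisfying worlds: {w2, w3}.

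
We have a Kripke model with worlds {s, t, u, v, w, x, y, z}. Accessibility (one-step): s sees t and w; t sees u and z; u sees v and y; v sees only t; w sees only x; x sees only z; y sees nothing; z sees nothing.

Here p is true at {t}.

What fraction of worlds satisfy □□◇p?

s: successors {t, w}; □◇p there: t:F, w:F. ✗
t: successors {u, z}; □◇p there: u:F, z:T. ✗
u: successors {v, y}; □◇p there: v:F, y:T. ✗
v: successors {t}; □◇p there: t:F. ✗
w: successors {x}; □◇p there: x:F. ✗
x: successors {z}; □◇p there: z:T. ✓
y: no successors, so □□◇p holds vacuously. ✓
z: no successors, so □□◇p holds vacuously. ✓
That's 3 of 8 worlds, so 3/8.

3/8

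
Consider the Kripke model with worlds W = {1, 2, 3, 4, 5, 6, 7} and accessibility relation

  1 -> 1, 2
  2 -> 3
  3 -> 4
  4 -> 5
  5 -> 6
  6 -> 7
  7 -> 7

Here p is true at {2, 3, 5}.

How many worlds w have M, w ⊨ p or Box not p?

1: p is F, Box not p is F. ✗
2: p is T, Box not p is F. ✓
3: p is T, Box not p is T. ✓
4: p is F, Box not p is F. ✗
5: p is T, Box not p is T. ✓
6: p is F, Box not p is T. ✓
7: p is F, Box not p is T. ✓
Satisfying worlds: {2, 3, 5, 6, 7}.

5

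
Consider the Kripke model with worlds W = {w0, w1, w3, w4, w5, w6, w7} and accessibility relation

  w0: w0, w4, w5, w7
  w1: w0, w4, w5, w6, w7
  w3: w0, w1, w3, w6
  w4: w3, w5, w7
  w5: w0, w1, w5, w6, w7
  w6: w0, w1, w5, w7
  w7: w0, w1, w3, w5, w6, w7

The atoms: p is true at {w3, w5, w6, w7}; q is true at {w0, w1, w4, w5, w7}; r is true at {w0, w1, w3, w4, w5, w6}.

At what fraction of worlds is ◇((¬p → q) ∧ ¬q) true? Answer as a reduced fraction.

w0: successors {w0, w4, w5, w7}; (¬p → q) ∧ ¬q there: w0:F, w4:F, w5:F, w7:F. ✗
w1: successors {w0, w4, w5, w6, w7}; (¬p → q) ∧ ¬q there: w0:F, w4:F, w5:F, w6:T, w7:F. ✓
w3: successors {w0, w1, w3, w6}; (¬p → q) ∧ ¬q there: w0:F, w1:F, w3:T, w6:T. ✓
w4: successors {w3, w5, w7}; (¬p → q) ∧ ¬q there: w3:T, w5:F, w7:F. ✓
w5: successors {w0, w1, w5, w6, w7}; (¬p → q) ∧ ¬q there: w0:F, w1:F, w5:F, w6:T, w7:F. ✓
w6: successors {w0, w1, w5, w7}; (¬p → q) ∧ ¬q there: w0:F, w1:F, w5:F, w7:F. ✗
w7: successors {w0, w1, w3, w5, w6, w7}; (¬p → q) ∧ ¬q there: w0:F, w1:F, w3:T, w5:F, w6:T, w7:F. ✓
That's 5 of 7 worlds, so 5/7.

5/7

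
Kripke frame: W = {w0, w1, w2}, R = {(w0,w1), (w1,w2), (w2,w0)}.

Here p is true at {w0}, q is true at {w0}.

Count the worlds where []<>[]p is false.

w0: successors {w1}; <>[]p there: w1:T. ✓
w1: successors {w2}; <>[]p there: w2:F. ✗
w2: successors {w0}; <>[]p there: w0:F. ✗
Satisfying worlds: {w0}.
So []<>[]p fails at the other 2 worlds.

2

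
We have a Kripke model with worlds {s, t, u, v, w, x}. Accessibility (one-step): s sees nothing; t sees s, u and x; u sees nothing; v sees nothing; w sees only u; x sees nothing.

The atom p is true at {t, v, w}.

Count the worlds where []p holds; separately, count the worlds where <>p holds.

For []p:
s: no successors, so []p holds vacuously. ✓
t: successors {s, u, x}; p there: s:F, u:F, x:F. ✗
u: no successors, so []p holds vacuously. ✓
v: no successors, so []p holds vacuously. ✓
w: successors {u}; p there: u:F. ✗
x: no successors, so []p holds vacuously. ✓
— 4 worlds.
For <>p:
s: no successors, so <>p fails. ✗
t: successors {s, u, x}; p there: s:F, u:F, x:F. ✗
u: no successors, so <>p fails. ✗
v: no successors, so <>p fails. ✗
w: successors {u}; p there: u:F. ✗
x: no successors, so <>p fails. ✗
— 0 worlds.

4 and 0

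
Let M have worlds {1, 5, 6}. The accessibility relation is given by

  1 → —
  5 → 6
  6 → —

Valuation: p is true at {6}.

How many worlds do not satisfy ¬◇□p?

1: ◇□p is F. ✓
5: ◇□p is T. ✗
6: ◇□p is F. ✓
Satisfying worlds: {1, 6}.
So ¬◇□p fails at the other 1 world.

1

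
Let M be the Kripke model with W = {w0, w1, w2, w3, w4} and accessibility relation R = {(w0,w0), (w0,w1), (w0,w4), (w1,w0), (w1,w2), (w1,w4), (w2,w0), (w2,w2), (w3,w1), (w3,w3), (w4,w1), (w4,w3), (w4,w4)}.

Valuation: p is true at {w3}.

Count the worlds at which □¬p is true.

3

w0: successors {w0, w1, w4}; ¬p there: w0:T, w1:T, w4:T. ✓
w1: successors {w0, w2, w4}; ¬p there: w0:T, w2:T, w4:T. ✓
w2: successors {w0, w2}; ¬p there: w0:T, w2:T. ✓
w3: successors {w1, w3}; ¬p there: w1:T, w3:F. ✗
w4: successors {w1, w3, w4}; ¬p there: w1:T, w3:F, w4:T. ✗
Satisfying worlds: {w0, w1, w2}.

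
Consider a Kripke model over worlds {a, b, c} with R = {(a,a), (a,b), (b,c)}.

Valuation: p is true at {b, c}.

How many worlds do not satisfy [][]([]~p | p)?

1

a: successors {a, b}; []([]~p | p) there: a:F, b:T. ✗
b: successors {c}; []([]~p | p) there: c:T. ✓
c: no successors, so [][]([]~p | p) holds vacuously. ✓
Satisfying worlds: {b, c}.
So [][]([]~p | p) fails at the other 1 world.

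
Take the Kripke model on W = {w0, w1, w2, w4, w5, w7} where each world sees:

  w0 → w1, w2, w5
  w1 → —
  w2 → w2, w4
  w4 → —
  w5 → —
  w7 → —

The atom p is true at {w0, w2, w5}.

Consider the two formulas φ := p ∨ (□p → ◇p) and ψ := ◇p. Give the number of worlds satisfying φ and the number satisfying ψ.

3 and 2

For p ∨ (□p → ◇p):
w0: p is T, □p → ◇p is T. ✓
w1: p is F, □p → ◇p is F. ✗
w2: p is T, □p → ◇p is T. ✓
w4: p is F, □p → ◇p is F. ✗
w5: p is T, □p → ◇p is F. ✓
w7: p is F, □p → ◇p is F. ✗
— 3 worlds.
For ◇p:
w0: successors {w1, w2, w5}; p there: w1:F, w2:T, w5:T. ✓
w1: no successors, so ◇p fails. ✗
w2: successors {w2, w4}; p there: w2:T, w4:F. ✓
w4: no successors, so ◇p fails. ✗
w5: no successors, so ◇p fails. ✗
w7: no successors, so ◇p fails. ✗
— 2 worlds.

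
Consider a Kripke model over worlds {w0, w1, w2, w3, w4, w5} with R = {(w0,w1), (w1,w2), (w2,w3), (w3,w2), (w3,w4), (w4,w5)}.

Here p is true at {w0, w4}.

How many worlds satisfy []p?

1

w0: successors {w1}; p there: w1:F. ✗
w1: successors {w2}; p there: w2:F. ✗
w2: successors {w3}; p there: w3:F. ✗
w3: successors {w2, w4}; p there: w2:F, w4:T. ✗
w4: successors {w5}; p there: w5:F. ✗
w5: no successors, so []p holds vacuously. ✓
Satisfying worlds: {w5}.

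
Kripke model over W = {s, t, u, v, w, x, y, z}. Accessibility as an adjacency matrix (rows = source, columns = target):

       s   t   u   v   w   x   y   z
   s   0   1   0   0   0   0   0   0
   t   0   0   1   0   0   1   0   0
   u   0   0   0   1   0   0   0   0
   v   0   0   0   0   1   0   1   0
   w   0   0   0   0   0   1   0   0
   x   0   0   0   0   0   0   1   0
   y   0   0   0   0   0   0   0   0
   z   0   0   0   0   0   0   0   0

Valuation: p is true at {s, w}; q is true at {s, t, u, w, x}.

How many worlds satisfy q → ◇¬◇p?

7

s: q is T, ◇¬◇p is T. ✓
t: q is T, ◇¬◇p is T. ✓
u: q is T, ◇¬◇p is F. ✗
v: q is F, ◇¬◇p is T. ✓
w: q is T, ◇¬◇p is T. ✓
x: q is T, ◇¬◇p is T. ✓
y: q is F, ◇¬◇p is F. ✓
z: q is F, ◇¬◇p is F. ✓
Satisfying worlds: {s, t, v, w, x, y, z}.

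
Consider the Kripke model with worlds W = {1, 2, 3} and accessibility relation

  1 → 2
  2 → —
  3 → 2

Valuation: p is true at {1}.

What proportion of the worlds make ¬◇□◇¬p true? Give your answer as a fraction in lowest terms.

1/3

1: ◇□◇¬p is T. ✗
2: ◇□◇¬p is F. ✓
3: ◇□◇¬p is T. ✗
That's 1 of 3 worlds, so 1/3.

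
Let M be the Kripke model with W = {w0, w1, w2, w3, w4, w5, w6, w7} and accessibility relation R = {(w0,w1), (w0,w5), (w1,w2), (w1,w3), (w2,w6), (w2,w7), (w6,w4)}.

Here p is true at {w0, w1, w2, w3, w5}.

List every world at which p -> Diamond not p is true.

w0: p is T, Diamond not p is F. ✗
w1: p is T, Diamond not p is F. ✗
w2: p is T, Diamond not p is T. ✓
w3: p is T, Diamond not p is F. ✗
w4: p is F, Diamond not p is F. ✓
w5: p is T, Diamond not p is F. ✗
w6: p is F, Diamond not p is T. ✓
w7: p is F, Diamond not p is F. ✓

{w2, w4, w6, w7}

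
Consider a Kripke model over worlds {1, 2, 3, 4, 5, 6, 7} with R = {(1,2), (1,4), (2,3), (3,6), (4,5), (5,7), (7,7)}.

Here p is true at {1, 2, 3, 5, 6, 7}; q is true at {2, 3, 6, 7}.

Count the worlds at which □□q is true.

6

1: successors {2, 4}; □q there: 2:T, 4:F. ✗
2: successors {3}; □q there: 3:T. ✓
3: successors {6}; □q there: 6:T. ✓
4: successors {5}; □q there: 5:T. ✓
5: successors {7}; □q there: 7:T. ✓
6: no successors, so □□q holds vacuously. ✓
7: successors {7}; □q there: 7:T. ✓
Satisfying worlds: {2, 3, 4, 5, 6, 7}.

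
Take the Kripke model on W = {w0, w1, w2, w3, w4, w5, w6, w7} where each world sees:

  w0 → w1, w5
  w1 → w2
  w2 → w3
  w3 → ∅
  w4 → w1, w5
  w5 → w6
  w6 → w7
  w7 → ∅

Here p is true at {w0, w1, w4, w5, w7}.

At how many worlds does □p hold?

w0: successors {w1, w5}; p there: w1:T, w5:T. ✓
w1: successors {w2}; p there: w2:F. ✗
w2: successors {w3}; p there: w3:F. ✗
w3: no successors, so □p holds vacuously. ✓
w4: successors {w1, w5}; p there: w1:T, w5:T. ✓
w5: successors {w6}; p there: w6:F. ✗
w6: successors {w7}; p there: w7:T. ✓
w7: no successors, so □p holds vacuously. ✓
Satisfying worlds: {w0, w3, w4, w6, w7}.

5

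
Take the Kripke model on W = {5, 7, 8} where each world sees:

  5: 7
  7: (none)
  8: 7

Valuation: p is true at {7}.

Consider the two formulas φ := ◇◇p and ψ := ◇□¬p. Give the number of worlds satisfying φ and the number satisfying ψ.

For ◇◇p:
5: successors {7}; ◇p there: 7:F. ✗
7: no successors, so ◇◇p fails. ✗
8: successors {7}; ◇p there: 7:F. ✗
— 0 worlds.
For ◇□¬p:
5: successors {7}; □¬p there: 7:T. ✓
7: no successors, so ◇□¬p fails. ✗
8: successors {7}; □¬p there: 7:T. ✓
— 2 worlds.

0 and 2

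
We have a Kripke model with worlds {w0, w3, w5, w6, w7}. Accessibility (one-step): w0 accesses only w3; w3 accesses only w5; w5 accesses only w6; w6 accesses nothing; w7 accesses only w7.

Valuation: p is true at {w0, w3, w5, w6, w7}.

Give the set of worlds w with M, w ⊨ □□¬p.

{w5, w6}

w0: successors {w3}; □¬p there: w3:F. ✗
w3: successors {w5}; □¬p there: w5:F. ✗
w5: successors {w6}; □¬p there: w6:T. ✓
w6: no successors, so □□¬p holds vacuously. ✓
w7: successors {w7}; □¬p there: w7:F. ✗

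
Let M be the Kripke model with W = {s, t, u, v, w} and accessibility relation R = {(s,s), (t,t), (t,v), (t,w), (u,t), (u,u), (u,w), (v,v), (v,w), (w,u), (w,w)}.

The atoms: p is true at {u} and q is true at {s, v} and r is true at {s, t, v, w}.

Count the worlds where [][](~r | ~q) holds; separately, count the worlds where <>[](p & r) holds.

For [][](~r | ~q):
s: successors {s}; [](~r | ~q) there: s:F. ✗
t: successors {t, v, w}; [](~r | ~q) there: t:F, v:F, w:T. ✗
u: successors {t, u, w}; [](~r | ~q) there: t:F, u:T, w:T. ✗
v: successors {v, w}; [](~r | ~q) there: v:F, w:T. ✗
w: successors {u, w}; [](~r | ~q) there: u:T, w:T. ✓
— 1 world.
For <>[](p & r):
s: successors {s}; [](p & r) there: s:F. ✗
t: successors {t, v, w}; [](p & r) there: t:F, v:F, w:F. ✗
u: successors {t, u, w}; [](p & r) there: t:F, u:F, w:F. ✗
v: successors {v, w}; [](p & r) there: v:F, w:F. ✗
w: successors {u, w}; [](p & r) there: u:F, w:F. ✗
— 0 worlds.

1 and 0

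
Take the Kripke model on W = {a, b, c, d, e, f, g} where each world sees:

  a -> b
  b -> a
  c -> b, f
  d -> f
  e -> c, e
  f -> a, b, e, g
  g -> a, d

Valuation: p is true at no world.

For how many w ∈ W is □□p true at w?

a: successors {b}; □p there: b:F. ✗
b: successors {a}; □p there: a:F. ✗
c: successors {b, f}; □p there: b:F, f:F. ✗
d: successors {f}; □p there: f:F. ✗
e: successors {c, e}; □p there: c:F, e:F. ✗
f: successors {a, b, e, g}; □p there: a:F, b:F, e:F, g:F. ✗
g: successors {a, d}; □p there: a:F, d:F. ✗
Satisfying worlds: ∅.

0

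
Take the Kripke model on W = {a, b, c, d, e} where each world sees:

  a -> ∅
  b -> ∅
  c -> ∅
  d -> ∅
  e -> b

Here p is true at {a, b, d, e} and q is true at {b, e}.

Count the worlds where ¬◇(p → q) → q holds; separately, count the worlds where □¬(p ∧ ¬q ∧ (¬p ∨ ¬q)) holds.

2 and 5

For ¬◇(p → q) → q:
a: ¬◇(p → q) is T, q is F. ✗
b: ¬◇(p → q) is T, q is T. ✓
c: ¬◇(p → q) is T, q is F. ✗
d: ¬◇(p → q) is T, q is F. ✗
e: ¬◇(p → q) is F, q is T. ✓
— 2 worlds.
For □¬(p ∧ ¬q ∧ (¬p ∨ ¬q)):
a: no successors, so □¬(p ∧ ¬q ∧ (¬p ∨ ¬q)) holds vacuously. ✓
b: no successors, so □¬(p ∧ ¬q ∧ (¬p ∨ ¬q)) holds vacuously. ✓
c: no successors, so □¬(p ∧ ¬q ∧ (¬p ∨ ¬q)) holds vacuously. ✓
d: no successors, so □¬(p ∧ ¬q ∧ (¬p ∨ ¬q)) holds vacuously. ✓
e: successors {b}; ¬(p ∧ ¬q ∧ (¬p ∨ ¬q)) there: b:T. ✓
— 5 worlds.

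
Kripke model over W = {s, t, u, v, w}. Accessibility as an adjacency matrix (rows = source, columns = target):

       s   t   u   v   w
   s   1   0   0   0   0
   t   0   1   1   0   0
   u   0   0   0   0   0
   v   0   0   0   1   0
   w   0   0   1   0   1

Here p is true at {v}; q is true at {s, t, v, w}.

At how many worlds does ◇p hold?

1

s: successors {s}; p there: s:F. ✗
t: successors {t, u}; p there: t:F, u:F. ✗
u: no successors, so ◇p fails. ✗
v: successors {v}; p there: v:T. ✓
w: successors {u, w}; p there: u:F, w:F. ✗
Satisfying worlds: {v}.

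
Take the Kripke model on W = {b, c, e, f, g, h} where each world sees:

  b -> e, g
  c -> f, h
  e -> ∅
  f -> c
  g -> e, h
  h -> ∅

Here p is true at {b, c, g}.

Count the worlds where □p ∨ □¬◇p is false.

1

b: □p is F, □¬◇p is T. ✓
c: □p is F, □¬◇p is F. ✗
e: □p is T, □¬◇p is T. ✓
f: □p is T, □¬◇p is T. ✓
g: □p is F, □¬◇p is T. ✓
h: □p is T, □¬◇p is T. ✓
Satisfying worlds: {b, e, f, g, h}.
So □p ∨ □¬◇p fails at the other 1 world.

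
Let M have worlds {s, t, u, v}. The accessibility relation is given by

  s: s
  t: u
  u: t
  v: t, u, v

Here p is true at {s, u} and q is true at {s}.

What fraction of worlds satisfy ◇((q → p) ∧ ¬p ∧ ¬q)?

s: successors {s}; (q → p) ∧ ¬p ∧ ¬q there: s:F. ✗
t: successors {u}; (q → p) ∧ ¬p ∧ ¬q there: u:F. ✗
u: successors {t}; (q → p) ∧ ¬p ∧ ¬q there: t:T. ✓
v: successors {t, u, v}; (q → p) ∧ ¬p ∧ ¬q there: t:T, u:F, v:T. ✓
That's 2 of 4 worlds, so 2/4 = 1/2.

1/2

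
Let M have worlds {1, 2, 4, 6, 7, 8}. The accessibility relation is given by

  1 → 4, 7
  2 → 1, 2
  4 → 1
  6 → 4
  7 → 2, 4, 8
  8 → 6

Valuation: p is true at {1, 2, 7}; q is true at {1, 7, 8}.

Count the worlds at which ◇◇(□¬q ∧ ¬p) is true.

1: successors {4, 7}; ◇(□¬q ∧ ¬p) there: 4:F, 7:T. ✓
2: successors {1, 2}; ◇(□¬q ∧ ¬p) there: 1:F, 2:F. ✗
4: successors {1}; ◇(□¬q ∧ ¬p) there: 1:F. ✗
6: successors {4}; ◇(□¬q ∧ ¬p) there: 4:F. ✗
7: successors {2, 4, 8}; ◇(□¬q ∧ ¬p) there: 2:F, 4:F, 8:T. ✓
8: successors {6}; ◇(□¬q ∧ ¬p) there: 6:F. ✗
Satisfying worlds: {1, 7}.

2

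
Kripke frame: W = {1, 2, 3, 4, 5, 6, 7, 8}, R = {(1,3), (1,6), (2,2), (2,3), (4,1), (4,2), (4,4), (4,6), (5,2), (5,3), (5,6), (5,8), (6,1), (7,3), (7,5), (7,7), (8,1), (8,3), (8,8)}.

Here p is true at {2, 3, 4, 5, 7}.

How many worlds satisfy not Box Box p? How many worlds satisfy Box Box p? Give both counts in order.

For not Box Box p:
1: Box Box p is F. ✓
2: Box Box p is T. ✗
3: Box Box p is T. ✗
4: Box Box p is F. ✓
5: Box Box p is F. ✓
6: Box Box p is F. ✓
7: Box Box p is F. ✓
8: Box Box p is F. ✓
— 6 worlds.
For Box Box p:
1: successors {3, 6}; Box p there: 3:T, 6:F. ✗
2: successors {2, 3}; Box p there: 2:T, 3:T. ✓
3: no successors, so Box Box p holds vacuously. ✓
4: successors {1, 2, 4, 6}; Box p there: 1:F, 2:T, 4:F, 6:F. ✗
5: successors {2, 3, 6, 8}; Box p there: 2:T, 3:T, 6:F, 8:F. ✗
6: successors {1}; Box p there: 1:F. ✗
7: successors {3, 5, 7}; Box p there: 3:T, 5:F, 7:T. ✗
8: successors {1, 3, 8}; Box p there: 1:F, 3:T, 8:F. ✗
— 2 worlds.

6 and 2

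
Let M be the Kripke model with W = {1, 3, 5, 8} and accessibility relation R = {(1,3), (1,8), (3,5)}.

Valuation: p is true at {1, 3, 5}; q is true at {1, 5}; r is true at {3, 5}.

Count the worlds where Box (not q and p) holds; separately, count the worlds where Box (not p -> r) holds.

2 and 3

For Box (not q and p):
1: successors {3, 8}; not q and p there: 3:T, 8:F. ✗
3: successors {5}; not q and p there: 5:F. ✗
5: no successors, so Box (not q and p) holds vacuously. ✓
8: no successors, so Box (not q and p) holds vacuously. ✓
— 2 worlds.
For Box (not p -> r):
1: successors {3, 8}; not p -> r there: 3:T, 8:F. ✗
3: successors {5}; not p -> r there: 5:T. ✓
5: no successors, so Box (not p -> r) holds vacuously. ✓
8: no successors, so Box (not p -> r) holds vacuously. ✓
— 3 worlds.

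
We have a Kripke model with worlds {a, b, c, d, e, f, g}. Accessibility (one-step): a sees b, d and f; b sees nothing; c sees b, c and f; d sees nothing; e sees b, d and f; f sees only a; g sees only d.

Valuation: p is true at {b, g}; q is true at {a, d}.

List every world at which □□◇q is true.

a: successors {b, d, f}; □◇q there: b:T, d:T, f:T. ✓
b: no successors, so □□◇q holds vacuously. ✓
c: successors {b, c, f}; □◇q there: b:T, c:F, f:T. ✗
d: no successors, so □□◇q holds vacuously. ✓
e: successors {b, d, f}; □◇q there: b:T, d:T, f:T. ✓
f: successors {a}; □◇q there: a:F. ✗
g: successors {d}; □◇q there: d:T. ✓

{a, b, d, e, g}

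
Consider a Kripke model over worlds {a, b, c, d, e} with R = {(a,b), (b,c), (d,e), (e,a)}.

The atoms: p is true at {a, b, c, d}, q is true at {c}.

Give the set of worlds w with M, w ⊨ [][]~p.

a: successors {b}; []~p there: b:F. ✗
b: successors {c}; []~p there: c:T. ✓
c: no successors, so [][]~p holds vacuously. ✓
d: successors {e}; []~p there: e:F. ✗
e: successors {a}; []~p there: a:F. ✗

{b, c}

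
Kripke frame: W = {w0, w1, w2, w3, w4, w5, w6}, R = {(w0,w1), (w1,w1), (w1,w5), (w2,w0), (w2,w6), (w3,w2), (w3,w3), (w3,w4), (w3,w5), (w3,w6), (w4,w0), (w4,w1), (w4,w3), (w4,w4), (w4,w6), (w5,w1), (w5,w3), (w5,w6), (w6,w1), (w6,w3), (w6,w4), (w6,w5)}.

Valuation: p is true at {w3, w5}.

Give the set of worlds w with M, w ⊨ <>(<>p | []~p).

{w0, w1, w2, w3, w4, w5, w6}

w0: successors {w1}; <>p | []~p there: w1:T. ✓
w1: successors {w1, w5}; <>p | []~p there: w1:T, w5:T. ✓
w2: successors {w0, w6}; <>p | []~p there: w0:T, w6:T. ✓
w3: successors {w2, w3, w4, w5, w6}; <>p | []~p there: w2:T, w3:T, w4:T, w5:T, w6:T. ✓
w4: successors {w0, w1, w3, w4, w6}; <>p | []~p there: w0:T, w1:T, w3:T, w4:T, w6:T. ✓
w5: successors {w1, w3, w6}; <>p | []~p there: w1:T, w3:T, w6:T. ✓
w6: successors {w1, w3, w4, w5}; <>p | []~p there: w1:T, w3:T, w4:T, w5:T. ✓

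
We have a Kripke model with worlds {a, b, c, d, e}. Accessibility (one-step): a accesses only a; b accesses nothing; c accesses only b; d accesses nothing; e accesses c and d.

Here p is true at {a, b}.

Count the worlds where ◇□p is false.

a: successors {a}; □p there: a:T. ✓
b: no successors, so ◇□p fails. ✗
c: successors {b}; □p there: b:T. ✓
d: no successors, so ◇□p fails. ✗
e: successors {c, d}; □p there: c:T, d:T. ✓
Satisfying worlds: {a, c, e}.
So ◇□p fails at the other 2 worlds.

2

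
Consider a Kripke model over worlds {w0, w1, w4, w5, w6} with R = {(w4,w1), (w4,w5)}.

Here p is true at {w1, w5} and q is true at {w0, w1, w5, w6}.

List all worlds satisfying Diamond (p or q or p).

{w4}

w0: no successors, so Diamond (p or q or p) fails. ✗
w1: no successors, so Diamond (p or q or p) fails. ✗
w4: successors {w1, w5}; p or q or p there: w1:T, w5:T. ✓
w5: no successors, so Diamond (p or q or p) fails. ✗
w6: no successors, so Diamond (p or q or p) fails. ✗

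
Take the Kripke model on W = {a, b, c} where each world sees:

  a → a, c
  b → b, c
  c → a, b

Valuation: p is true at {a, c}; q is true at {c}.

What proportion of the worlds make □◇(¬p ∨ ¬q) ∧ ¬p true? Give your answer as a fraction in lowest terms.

a: □◇(¬p ∨ ¬q) is T, ¬p is F. ✗
b: □◇(¬p ∨ ¬q) is T, ¬p is T. ✓
c: □◇(¬p ∨ ¬q) is T, ¬p is F. ✗
That's 1 of 3 worlds, so 1/3.

1/3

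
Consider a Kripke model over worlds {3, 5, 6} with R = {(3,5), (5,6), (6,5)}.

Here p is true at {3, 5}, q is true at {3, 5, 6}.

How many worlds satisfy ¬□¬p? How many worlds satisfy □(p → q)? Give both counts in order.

2 and 3

For ¬□¬p:
3: □¬p is F. ✓
5: □¬p is T. ✗
6: □¬p is F. ✓
— 2 worlds.
For □(p → q):
3: successors {5}; p → q there: 5:T. ✓
5: successors {6}; p → q there: 6:T. ✓
6: successors {5}; p → q there: 5:T. ✓
— 3 worlds.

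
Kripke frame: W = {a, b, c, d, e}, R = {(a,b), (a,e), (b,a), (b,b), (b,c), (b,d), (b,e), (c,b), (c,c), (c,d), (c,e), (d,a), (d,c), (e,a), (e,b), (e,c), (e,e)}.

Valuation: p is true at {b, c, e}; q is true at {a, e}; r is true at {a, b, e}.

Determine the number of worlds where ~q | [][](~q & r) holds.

3

a: ~q is F, [][](~q & r) is F. ✗
b: ~q is T, [][](~q & r) is F. ✓
c: ~q is T, [][](~q & r) is F. ✓
d: ~q is T, [][](~q & r) is F. ✓
e: ~q is F, [][](~q & r) is F. ✗
Satisfying worlds: {b, c, d}.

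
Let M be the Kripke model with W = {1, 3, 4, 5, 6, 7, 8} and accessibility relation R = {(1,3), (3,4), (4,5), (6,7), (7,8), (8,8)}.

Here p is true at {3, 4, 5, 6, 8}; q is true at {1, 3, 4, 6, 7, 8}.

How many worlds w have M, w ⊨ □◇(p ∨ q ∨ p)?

6

1: successors {3}; ◇(p ∨ q ∨ p) there: 3:T. ✓
3: successors {4}; ◇(p ∨ q ∨ p) there: 4:T. ✓
4: successors {5}; ◇(p ∨ q ∨ p) there: 5:F. ✗
5: no successors, so □◇(p ∨ q ∨ p) holds vacuously. ✓
6: successors {7}; ◇(p ∨ q ∨ p) there: 7:T. ✓
7: successors {8}; ◇(p ∨ q ∨ p) there: 8:T. ✓
8: successors {8}; ◇(p ∨ q ∨ p) there: 8:T. ✓
Satisfying worlds: {1, 3, 5, 6, 7, 8}.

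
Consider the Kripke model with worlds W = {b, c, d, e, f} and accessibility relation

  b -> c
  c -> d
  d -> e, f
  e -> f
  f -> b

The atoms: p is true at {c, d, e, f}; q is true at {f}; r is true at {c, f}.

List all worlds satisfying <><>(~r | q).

b: successors {c}; <>(~r | q) there: c:T. ✓
c: successors {d}; <>(~r | q) there: d:T. ✓
d: successors {e, f}; <>(~r | q) there: e:T, f:T. ✓
e: successors {f}; <>(~r | q) there: f:T. ✓
f: successors {b}; <>(~r | q) there: b:F. ✗

{b, c, d, e}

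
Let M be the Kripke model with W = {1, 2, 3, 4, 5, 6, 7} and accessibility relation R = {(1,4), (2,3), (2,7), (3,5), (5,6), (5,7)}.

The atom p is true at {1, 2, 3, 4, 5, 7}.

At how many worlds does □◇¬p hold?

1: successors {4}; ◇¬p there: 4:F. ✗
2: successors {3, 7}; ◇¬p there: 3:F, 7:F. ✗
3: successors {5}; ◇¬p there: 5:T. ✓
4: no successors, so □◇¬p holds vacuously. ✓
5: successors {6, 7}; ◇¬p there: 6:F, 7:F. ✗
6: no successors, so □◇¬p holds vacuously. ✓
7: no successors, so □◇¬p holds vacuously. ✓
Satisfying worlds: {3, 4, 6, 7}.

4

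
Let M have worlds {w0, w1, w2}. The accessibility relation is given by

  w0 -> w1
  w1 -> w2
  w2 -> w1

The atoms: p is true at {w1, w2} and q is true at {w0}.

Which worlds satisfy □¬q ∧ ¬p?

{w0}

w0: □¬q is T, ¬p is T. ✓
w1: □¬q is T, ¬p is F. ✗
w2: □¬q is T, ¬p is F. ✗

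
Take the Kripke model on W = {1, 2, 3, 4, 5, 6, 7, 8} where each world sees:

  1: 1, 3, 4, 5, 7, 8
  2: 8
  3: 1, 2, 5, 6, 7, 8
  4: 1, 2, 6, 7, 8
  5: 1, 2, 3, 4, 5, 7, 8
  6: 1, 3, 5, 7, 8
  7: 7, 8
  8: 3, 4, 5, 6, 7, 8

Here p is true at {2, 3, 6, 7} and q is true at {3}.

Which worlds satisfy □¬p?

1: successors {1, 3, 4, 5, 7, 8}; ¬p there: 1:T, 3:F, 4:T, 5:T, 7:F, 8:T. ✗
2: successors {8}; ¬p there: 8:T. ✓
3: successors {1, 2, 5, 6, 7, 8}; ¬p there: 1:T, 2:F, 5:T, 6:F, 7:F, 8:T. ✗
4: successors {1, 2, 6, 7, 8}; ¬p there: 1:T, 2:F, 6:F, 7:F, 8:T. ✗
5: successors {1, 2, 3, 4, 5, 7, 8}; ¬p there: 1:T, 2:F, 3:F, 4:T, 5:T, 7:F, 8:T. ✗
6: successors {1, 3, 5, 7, 8}; ¬p there: 1:T, 3:F, 5:T, 7:F, 8:T. ✗
7: successors {7, 8}; ¬p there: 7:F, 8:T. ✗
8: successors {3, 4, 5, 6, 7, 8}; ¬p there: 3:F, 4:T, 5:T, 6:F, 7:F, 8:T. ✗

{2}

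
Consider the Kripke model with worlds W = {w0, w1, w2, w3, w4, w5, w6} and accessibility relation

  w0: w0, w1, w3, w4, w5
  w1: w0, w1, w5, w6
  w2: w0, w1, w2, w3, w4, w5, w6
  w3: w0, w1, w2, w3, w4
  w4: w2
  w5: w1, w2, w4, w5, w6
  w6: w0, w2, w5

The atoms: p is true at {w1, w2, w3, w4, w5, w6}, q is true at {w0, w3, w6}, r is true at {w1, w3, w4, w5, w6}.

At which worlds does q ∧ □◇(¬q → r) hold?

w0: q is T, □◇(¬q → r) is F. ✗
w1: q is F, □◇(¬q → r) is T. ✗
w2: q is F, □◇(¬q → r) is F. ✗
w3: q is T, □◇(¬q → r) is F. ✗
w4: q is F, □◇(¬q → r) is T. ✗
w5: q is F, □◇(¬q → r) is F. ✗
w6: q is T, □◇(¬q → r) is T. ✓

{w6}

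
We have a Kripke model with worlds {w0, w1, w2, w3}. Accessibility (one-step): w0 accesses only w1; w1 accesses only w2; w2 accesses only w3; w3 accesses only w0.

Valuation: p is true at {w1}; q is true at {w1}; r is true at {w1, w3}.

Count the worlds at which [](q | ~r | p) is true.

3

w0: successors {w1}; q | ~r | p there: w1:T. ✓
w1: successors {w2}; q | ~r | p there: w2:T. ✓
w2: successors {w3}; q | ~r | p there: w3:F. ✗
w3: successors {w0}; q | ~r | p there: w0:T. ✓
Satisfying worlds: {w0, w1, w3}.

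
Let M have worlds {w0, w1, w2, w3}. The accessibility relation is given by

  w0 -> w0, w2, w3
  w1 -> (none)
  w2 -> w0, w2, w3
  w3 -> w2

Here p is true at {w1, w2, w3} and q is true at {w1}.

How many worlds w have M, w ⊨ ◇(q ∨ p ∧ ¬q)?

3

w0: successors {w0, w2, w3}; q ∨ p ∧ ¬q there: w0:F, w2:T, w3:T. ✓
w1: no successors, so ◇(q ∨ p ∧ ¬q) fails. ✗
w2: successors {w0, w2, w3}; q ∨ p ∧ ¬q there: w0:F, w2:T, w3:T. ✓
w3: successors {w2}; q ∨ p ∧ ¬q there: w2:T. ✓
Satisfying worlds: {w0, w2, w3}.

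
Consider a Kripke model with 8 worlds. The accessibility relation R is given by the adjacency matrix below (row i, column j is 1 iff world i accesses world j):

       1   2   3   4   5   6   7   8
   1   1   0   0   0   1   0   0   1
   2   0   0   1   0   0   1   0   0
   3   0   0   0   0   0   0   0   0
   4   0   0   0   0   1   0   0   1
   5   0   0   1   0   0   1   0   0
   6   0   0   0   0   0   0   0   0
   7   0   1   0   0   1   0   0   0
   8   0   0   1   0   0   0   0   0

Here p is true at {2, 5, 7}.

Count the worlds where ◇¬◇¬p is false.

1: successors {1, 5, 8}; ¬◇¬p there: 1:F, 5:F, 8:F. ✗
2: successors {3, 6}; ¬◇¬p there: 3:T, 6:T. ✓
3: no successors, so ◇¬◇¬p fails. ✗
4: successors {5, 8}; ¬◇¬p there: 5:F, 8:F. ✗
5: successors {3, 6}; ¬◇¬p there: 3:T, 6:T. ✓
6: no successors, so ◇¬◇¬p fails. ✗
7: successors {2, 5}; ¬◇¬p there: 2:F, 5:F. ✗
8: successors {3}; ¬◇¬p there: 3:T. ✓
Satisfying worlds: {2, 5, 8}.
So ◇¬◇¬p fails at the other 5 worlds.

5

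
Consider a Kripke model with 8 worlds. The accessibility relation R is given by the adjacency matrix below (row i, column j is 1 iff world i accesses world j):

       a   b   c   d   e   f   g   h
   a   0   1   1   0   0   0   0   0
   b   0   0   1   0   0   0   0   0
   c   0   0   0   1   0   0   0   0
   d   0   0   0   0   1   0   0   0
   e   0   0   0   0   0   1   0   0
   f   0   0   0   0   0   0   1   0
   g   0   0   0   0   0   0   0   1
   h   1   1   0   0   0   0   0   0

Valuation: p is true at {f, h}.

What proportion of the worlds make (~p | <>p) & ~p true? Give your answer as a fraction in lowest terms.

3/4

a: ~p | <>p is T, ~p is T. ✓
b: ~p | <>p is T, ~p is T. ✓
c: ~p | <>p is T, ~p is T. ✓
d: ~p | <>p is T, ~p is T. ✓
e: ~p | <>p is T, ~p is T. ✓
f: ~p | <>p is F, ~p is F. ✗
g: ~p | <>p is T, ~p is T. ✓
h: ~p | <>p is F, ~p is F. ✗
That's 6 of 8 worlds, so 6/8 = 3/4.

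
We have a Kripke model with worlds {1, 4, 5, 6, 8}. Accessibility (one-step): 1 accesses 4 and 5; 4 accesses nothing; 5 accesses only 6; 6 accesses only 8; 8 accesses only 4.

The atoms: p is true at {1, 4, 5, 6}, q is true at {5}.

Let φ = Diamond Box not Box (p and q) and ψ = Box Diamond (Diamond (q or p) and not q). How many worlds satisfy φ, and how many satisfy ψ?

For Diamond Box not Box (p and q):
1: successors {4, 5}; Box not Box (p and q) there: 4:T, 5:T. ✓
4: no successors, so Diamond Box not Box (p and q) fails. ✗
5: successors {6}; Box not Box (p and q) there: 6:T. ✓
6: successors {8}; Box not Box (p and q) there: 8:F. ✗
8: successors {4}; Box not Box (p and q) there: 4:T. ✓
— 3 worlds.
For Box Diamond (Diamond (q or p) and not q):
1: successors {4, 5}; Diamond (Diamond (q or p) and not q) there: 4:F, 5:F. ✗
4: no successors, so Box Diamond (Diamond (q or p) and not q) holds vacuously. ✓
5: successors {6}; Diamond (Diamond (q or p) and not q) there: 6:T. ✓
6: successors {8}; Diamond (Diamond (q or p) and not q) there: 8:F. ✗
8: successors {4}; Diamond (Diamond (q or p) and not q) there: 4:F. ✗
— 2 worlds.

3 and 2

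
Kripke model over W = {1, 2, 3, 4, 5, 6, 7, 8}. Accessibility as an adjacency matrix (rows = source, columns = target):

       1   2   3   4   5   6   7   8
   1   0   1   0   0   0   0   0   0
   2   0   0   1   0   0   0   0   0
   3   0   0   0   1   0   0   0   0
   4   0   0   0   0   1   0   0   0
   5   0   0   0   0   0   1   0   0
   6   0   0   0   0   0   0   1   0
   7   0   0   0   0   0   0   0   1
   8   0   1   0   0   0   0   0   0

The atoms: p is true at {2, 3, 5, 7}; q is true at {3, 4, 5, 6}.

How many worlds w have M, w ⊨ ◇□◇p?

4

1: successors {2}; □◇p there: 2:F. ✗
2: successors {3}; □◇p there: 3:T. ✓
3: successors {4}; □◇p there: 4:F. ✗
4: successors {5}; □◇p there: 5:T. ✓
5: successors {6}; □◇p there: 6:F. ✗
6: successors {7}; □◇p there: 7:T. ✓
7: successors {8}; □◇p there: 8:T. ✓
8: successors {2}; □◇p there: 2:F. ✗
Satisfying worlds: {2, 4, 6, 7}.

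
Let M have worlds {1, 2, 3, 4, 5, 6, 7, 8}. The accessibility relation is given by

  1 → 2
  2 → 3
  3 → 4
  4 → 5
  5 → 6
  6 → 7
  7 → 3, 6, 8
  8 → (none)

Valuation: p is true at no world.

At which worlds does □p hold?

{8}

1: successors {2}; p there: 2:F. ✗
2: successors {3}; p there: 3:F. ✗
3: successors {4}; p there: 4:F. ✗
4: successors {5}; p there: 5:F. ✗
5: successors {6}; p there: 6:F. ✗
6: successors {7}; p there: 7:F. ✗
7: successors {3, 6, 8}; p there: 3:F, 6:F, 8:F. ✗
8: no successors, so □p holds vacuously. ✓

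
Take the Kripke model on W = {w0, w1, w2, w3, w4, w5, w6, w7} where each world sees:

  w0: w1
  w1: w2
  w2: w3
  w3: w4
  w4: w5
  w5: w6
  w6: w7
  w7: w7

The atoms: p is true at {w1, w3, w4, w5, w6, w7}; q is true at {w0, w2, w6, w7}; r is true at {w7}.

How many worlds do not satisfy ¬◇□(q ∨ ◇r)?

w0: ◇□(q ∨ ◇r) is T. ✗
w1: ◇□(q ∨ ◇r) is F. ✓
w2: ◇□(q ∨ ◇r) is F. ✓
w3: ◇□(q ∨ ◇r) is F. ✓
w4: ◇□(q ∨ ◇r) is T. ✗
w5: ◇□(q ∨ ◇r) is T. ✗
w6: ◇□(q ∨ ◇r) is T. ✗
w7: ◇□(q ∨ ◇r) is T. ✗
Satisfying worlds: {w1, w2, w3}.
So ¬◇□(q ∨ ◇r) fails at the other 5 worlds.

5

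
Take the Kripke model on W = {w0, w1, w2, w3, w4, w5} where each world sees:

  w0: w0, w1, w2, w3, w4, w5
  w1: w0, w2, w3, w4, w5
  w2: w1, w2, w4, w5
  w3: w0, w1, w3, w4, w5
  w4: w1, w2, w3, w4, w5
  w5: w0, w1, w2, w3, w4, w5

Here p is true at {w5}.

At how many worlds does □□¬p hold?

0

w0: successors {w0, w1, w2, w3, w4, w5}; □¬p there: w0:F, w1:F, w2:F, w3:F, w4:F, w5:F. ✗
w1: successors {w0, w2, w3, w4, w5}; □¬p there: w0:F, w2:F, w3:F, w4:F, w5:F. ✗
w2: successors {w1, w2, w4, w5}; □¬p there: w1:F, w2:F, w4:F, w5:F. ✗
w3: successors {w0, w1, w3, w4, w5}; □¬p there: w0:F, w1:F, w3:F, w4:F, w5:F. ✗
w4: successors {w1, w2, w3, w4, w5}; □¬p there: w1:F, w2:F, w3:F, w4:F, w5:F. ✗
w5: successors {w0, w1, w2, w3, w4, w5}; □¬p there: w0:F, w1:F, w2:F, w3:F, w4:F, w5:F. ✗
Satisfying worlds: ∅.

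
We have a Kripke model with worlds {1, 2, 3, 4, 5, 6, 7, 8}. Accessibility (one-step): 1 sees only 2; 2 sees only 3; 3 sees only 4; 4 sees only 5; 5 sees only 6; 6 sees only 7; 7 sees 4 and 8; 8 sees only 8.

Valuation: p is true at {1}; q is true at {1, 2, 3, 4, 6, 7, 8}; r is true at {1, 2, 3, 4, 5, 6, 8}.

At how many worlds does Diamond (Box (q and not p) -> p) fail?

6

1: successors {2}; Box (q and not p) -> p there: 2:F. ✗
2: successors {3}; Box (q and not p) -> p there: 3:F. ✗
3: successors {4}; Box (q and not p) -> p there: 4:T. ✓
4: successors {5}; Box (q and not p) -> p there: 5:F. ✗
5: successors {6}; Box (q and not p) -> p there: 6:F. ✗
6: successors {7}; Box (q and not p) -> p there: 7:F. ✗
7: successors {4, 8}; Box (q and not p) -> p there: 4:T, 8:F. ✓
8: successors {8}; Box (q and not p) -> p there: 8:F. ✗
Satisfying worlds: {3, 7}.
So Diamond (Box (q and not p) -> p) fails at the other 6 worlds.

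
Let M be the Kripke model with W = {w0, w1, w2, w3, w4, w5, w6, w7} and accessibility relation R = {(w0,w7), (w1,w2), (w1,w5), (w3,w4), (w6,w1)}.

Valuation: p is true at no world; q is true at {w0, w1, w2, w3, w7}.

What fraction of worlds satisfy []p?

w0: successors {w7}; p there: w7:F. ✗
w1: successors {w2, w5}; p there: w2:F, w5:F. ✗
w2: no successors, so []p holds vacuously. ✓
w3: successors {w4}; p there: w4:F. ✗
w4: no successors, so []p holds vacuously. ✓
w5: no successors, so []p holds vacuously. ✓
w6: successors {w1}; p there: w1:F. ✗
w7: no successors, so []p holds vacuously. ✓
That's 4 of 8 worlds, so 4/8 = 1/2.

1/2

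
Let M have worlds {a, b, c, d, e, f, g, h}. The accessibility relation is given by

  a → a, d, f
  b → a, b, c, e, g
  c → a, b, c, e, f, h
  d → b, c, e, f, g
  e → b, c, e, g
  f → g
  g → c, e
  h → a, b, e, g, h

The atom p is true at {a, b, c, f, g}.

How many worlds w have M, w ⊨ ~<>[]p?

a: <>[]p is T. ✗
b: <>[]p is F. ✓
c: <>[]p is T. ✗
d: <>[]p is T. ✗
e: <>[]p is F. ✓
f: <>[]p is F. ✓
g: <>[]p is F. ✓
h: <>[]p is F. ✓
Satisfying worlds: {b, e, f, g, h}.

5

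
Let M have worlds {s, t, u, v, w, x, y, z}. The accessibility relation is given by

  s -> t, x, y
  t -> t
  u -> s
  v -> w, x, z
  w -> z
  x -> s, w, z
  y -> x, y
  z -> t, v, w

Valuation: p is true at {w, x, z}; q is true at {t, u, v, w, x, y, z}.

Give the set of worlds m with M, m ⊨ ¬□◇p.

{s, t, z}

s: □◇p is F. ✓
t: □◇p is F. ✓
u: □◇p is T. ✗
v: □◇p is T. ✗
w: □◇p is T. ✗
x: □◇p is T. ✗
y: □◇p is T. ✗
z: □◇p is F. ✓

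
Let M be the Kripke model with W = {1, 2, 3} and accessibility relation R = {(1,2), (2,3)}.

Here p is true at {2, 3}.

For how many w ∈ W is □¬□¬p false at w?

1: successors {2}; ¬□¬p there: 2:T. ✓
2: successors {3}; ¬□¬p there: 3:F. ✗
3: no successors, so □¬□¬p holds vacuously. ✓
Satisfying worlds: {1, 3}.
So □¬□¬p fails at the other 1 world.

1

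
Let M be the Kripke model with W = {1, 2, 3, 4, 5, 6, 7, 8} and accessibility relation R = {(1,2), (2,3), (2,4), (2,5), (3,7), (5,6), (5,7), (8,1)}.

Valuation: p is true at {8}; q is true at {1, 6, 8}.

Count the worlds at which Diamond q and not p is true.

1: Diamond q is F, not p is T. ✗
2: Diamond q is F, not p is T. ✗
3: Diamond q is F, not p is T. ✗
4: Diamond q is F, not p is T. ✗
5: Diamond q is T, not p is T. ✓
6: Diamond q is F, not p is T. ✗
7: Diamond q is F, not p is T. ✗
8: Diamond q is T, not p is F. ✗
Satisfying worlds: {5}.

1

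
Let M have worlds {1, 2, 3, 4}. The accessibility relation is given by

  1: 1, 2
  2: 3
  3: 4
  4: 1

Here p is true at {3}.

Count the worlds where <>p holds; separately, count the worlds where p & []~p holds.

1 and 1

For <>p:
1: successors {1, 2}; p there: 1:F, 2:F. ✗
2: successors {3}; p there: 3:T. ✓
3: successors {4}; p there: 4:F. ✗
4: successors {1}; p there: 1:F. ✗
— 1 world.
For p & []~p:
1: p is F, []~p is T. ✗
2: p is F, []~p is F. ✗
3: p is T, []~p is T. ✓
4: p is F, []~p is T. ✗
— 1 world.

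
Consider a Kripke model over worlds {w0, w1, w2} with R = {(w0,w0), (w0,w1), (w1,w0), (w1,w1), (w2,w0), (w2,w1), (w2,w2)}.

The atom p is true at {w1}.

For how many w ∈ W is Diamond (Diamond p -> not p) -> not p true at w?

w0: Diamond (Diamond p -> not p) is T, not p is T. ✓
w1: Diamond (Diamond p -> not p) is T, not p is F. ✗
w2: Diamond (Diamond p -> not p) is T, not p is T. ✓
Satisfying worlds: {w0, w2}.

2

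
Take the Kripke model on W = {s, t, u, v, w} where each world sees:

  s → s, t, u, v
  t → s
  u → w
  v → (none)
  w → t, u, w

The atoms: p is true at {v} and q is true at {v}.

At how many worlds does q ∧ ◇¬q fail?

5

s: q is F, ◇¬q is T. ✗
t: q is F, ◇¬q is T. ✗
u: q is F, ◇¬q is T. ✗
v: q is T, ◇¬q is F. ✗
w: q is F, ◇¬q is T. ✗
Satisfying worlds: ∅.
So q ∧ ◇¬q fails at the other 5 worlds.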